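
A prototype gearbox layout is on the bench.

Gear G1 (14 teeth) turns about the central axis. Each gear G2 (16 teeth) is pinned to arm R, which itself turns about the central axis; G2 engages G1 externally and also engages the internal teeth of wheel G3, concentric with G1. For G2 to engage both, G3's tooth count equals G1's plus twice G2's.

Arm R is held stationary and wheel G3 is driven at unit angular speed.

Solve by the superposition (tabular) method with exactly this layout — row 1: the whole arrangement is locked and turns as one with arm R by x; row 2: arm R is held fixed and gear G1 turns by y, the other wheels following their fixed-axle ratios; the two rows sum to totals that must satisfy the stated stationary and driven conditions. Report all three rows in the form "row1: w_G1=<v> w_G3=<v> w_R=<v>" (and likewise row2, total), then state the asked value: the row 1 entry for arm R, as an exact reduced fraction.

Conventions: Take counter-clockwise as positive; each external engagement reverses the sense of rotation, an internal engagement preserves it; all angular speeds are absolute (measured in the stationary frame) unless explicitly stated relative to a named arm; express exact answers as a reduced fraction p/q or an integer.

row1: w_G1=0 w_G3=0 w_R=0
row2: w_G1=-23/7 w_G3=1 w_R=0
total: w_G1=-23/7 w_G3=1 w_R=0
asked value: 0

recognized (axles ride arm R): planetary set, 14/16/46 teeth
row 1 (train locked, turned with arm): all members turn x
superposition row 2 [arm held]: sun y, ring −(14/46)·y, arm 0
boundary: total ω_arm = x = 0 and total ω_ring = x − (14/46)·y = 1  ⇒  y = -23/7, x = 0
row 2 ring = −(14/46)·(-23/7) = 1
totals (row 1 + row 2): sun 0 + (-23/7) = -23/7, ring 0 + 1 = 1, arm 0 + 0 = 0
asked cell (row1, arm) = 0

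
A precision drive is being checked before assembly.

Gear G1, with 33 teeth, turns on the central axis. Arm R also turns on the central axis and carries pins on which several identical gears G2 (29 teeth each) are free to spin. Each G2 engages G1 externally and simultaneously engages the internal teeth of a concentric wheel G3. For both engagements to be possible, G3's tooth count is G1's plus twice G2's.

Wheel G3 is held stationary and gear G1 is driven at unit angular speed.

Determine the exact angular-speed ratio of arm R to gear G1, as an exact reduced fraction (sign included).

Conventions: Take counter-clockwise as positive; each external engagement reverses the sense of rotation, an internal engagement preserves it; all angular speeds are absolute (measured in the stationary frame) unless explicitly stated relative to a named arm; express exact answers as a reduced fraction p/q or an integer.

class = planetary set [G3 = 33+2·29 = 91; Willis about the carrier]
ring teeth: 33 + 2·29 = 91
33(ω_sun−ω_arm) = −91(ω_ring−ω_arm),  ω_ring = 0, ω_sun = 1
33(1−ω_arm) = −91(0−ω_arm)  ⇒  124·ω_arm = 33  ⇒  ω_arm = 33/124
ω_out/ω_in = 33/124

33/124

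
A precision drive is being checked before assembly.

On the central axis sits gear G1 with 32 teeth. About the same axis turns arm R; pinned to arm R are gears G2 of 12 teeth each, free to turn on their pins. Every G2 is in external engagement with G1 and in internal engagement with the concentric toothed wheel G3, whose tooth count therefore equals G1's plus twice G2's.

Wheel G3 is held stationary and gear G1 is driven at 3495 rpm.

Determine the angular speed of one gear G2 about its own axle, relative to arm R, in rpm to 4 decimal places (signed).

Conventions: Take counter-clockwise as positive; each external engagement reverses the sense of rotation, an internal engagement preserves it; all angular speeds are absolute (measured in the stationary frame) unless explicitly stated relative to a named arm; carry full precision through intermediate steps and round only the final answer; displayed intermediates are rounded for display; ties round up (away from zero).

-5930.9091 rpm

class = planetary set [G3 = 32+2·12 = 56; Willis about the carrier]
normalise by the input: solve with ω_sun = 1, then scale by 3495 rpm
ring teeth: 32 + 2·12 = 56
32(ω_sun−ω_arm) = −56(ω_ring−ω_arm),  ω_ring = 0, ω_sun = 1
32(1−ω_arm) = −56(0−ω_arm)  ⇒  88·ω_arm = 32  ⇒  ω_arm = 4/11
sun–planet mesh: 32·(1−4/11) = −12·(ω_p−ω_arm)  ⇒  ω_p−ω_arm = -56/33
scale: ω_p−ω_arm = -56/33 × 3495 rpm = -5930.9091 rpm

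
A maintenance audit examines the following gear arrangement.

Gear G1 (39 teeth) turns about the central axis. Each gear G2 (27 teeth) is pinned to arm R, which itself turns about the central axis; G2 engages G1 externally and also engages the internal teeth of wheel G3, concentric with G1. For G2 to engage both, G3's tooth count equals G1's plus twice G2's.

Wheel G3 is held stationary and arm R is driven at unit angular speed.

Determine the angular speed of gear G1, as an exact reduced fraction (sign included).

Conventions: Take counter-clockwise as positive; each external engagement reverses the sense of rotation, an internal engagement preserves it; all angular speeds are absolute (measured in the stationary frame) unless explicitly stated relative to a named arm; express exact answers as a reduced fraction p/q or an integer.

44/13

class = planetary set [G3 = 39+2·27 = 93; Willis about the carrier]
ring teeth: 39 + 2·27 = 93
39(ω_sun−ω_arm) = −93(ω_ring−ω_arm),  ω_ring = 0, ω_arm = 1
ω_sun = 1 − (93/39)(0−1) = 44/13
exact speed ratio = 44/13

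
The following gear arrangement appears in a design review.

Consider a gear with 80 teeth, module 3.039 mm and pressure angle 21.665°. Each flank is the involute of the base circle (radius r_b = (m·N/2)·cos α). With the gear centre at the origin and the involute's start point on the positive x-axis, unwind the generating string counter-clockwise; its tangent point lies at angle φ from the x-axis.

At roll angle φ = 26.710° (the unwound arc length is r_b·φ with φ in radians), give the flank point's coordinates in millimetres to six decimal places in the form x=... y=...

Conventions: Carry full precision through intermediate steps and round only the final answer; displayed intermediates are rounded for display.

topology: single-mesh involute geometry — m = 3.039, N = 80
pitch radius r_p = m·N/2 = 3.039·80/2 = 121.560000
base radius r_b = r_p·cos α = 121.560000·cos 21.665° = 112.972791
roll angle φ = 26.710° = 0.46617744 rad
x = r_b·(cos φ + φ·sin φ) = 124.589559
y = r_b·(sin φ − φ·cos φ) = 3.732834

x=124.589559 y=3.732834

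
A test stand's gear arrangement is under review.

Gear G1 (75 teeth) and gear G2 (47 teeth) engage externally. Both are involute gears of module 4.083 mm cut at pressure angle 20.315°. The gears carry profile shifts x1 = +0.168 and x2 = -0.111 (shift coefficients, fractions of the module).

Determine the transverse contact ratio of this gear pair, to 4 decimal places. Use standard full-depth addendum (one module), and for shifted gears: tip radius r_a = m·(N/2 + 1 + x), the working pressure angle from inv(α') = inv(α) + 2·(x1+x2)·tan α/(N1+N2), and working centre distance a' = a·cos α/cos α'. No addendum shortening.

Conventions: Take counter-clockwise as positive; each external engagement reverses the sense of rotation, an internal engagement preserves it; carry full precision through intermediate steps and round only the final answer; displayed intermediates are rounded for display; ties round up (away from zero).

1.7591

topology: single-mesh involute geometry — m = 4.083, 75T/47T pair
base radii: r_b1 = 143.588608, r_b2 = 89.982194
tip radii: r_a1 = 157.881444, r_a2 = 99.580287
inv(α') = inv(20.315°) + 2·(+0.168-0.111)·tan α/(75+47) = 0.01599118  ⇒  α' = 20.45851°
a' = a·cos α / cos α' = 249.0630·cos 20.315°/cos 20.45851° = 249.294945
action lengths: √(r_a1²−r_b1²) = 65.641923, √(r_a2²−r_b2²) = 42.654874
base pitch p_b = π·m·cos α = 12.029251
CR = (65.641923 + 42.654874 − 249.294945·sin 20.45851°)/12.029251 = 1.759127
contact ratio ≈ 1.7591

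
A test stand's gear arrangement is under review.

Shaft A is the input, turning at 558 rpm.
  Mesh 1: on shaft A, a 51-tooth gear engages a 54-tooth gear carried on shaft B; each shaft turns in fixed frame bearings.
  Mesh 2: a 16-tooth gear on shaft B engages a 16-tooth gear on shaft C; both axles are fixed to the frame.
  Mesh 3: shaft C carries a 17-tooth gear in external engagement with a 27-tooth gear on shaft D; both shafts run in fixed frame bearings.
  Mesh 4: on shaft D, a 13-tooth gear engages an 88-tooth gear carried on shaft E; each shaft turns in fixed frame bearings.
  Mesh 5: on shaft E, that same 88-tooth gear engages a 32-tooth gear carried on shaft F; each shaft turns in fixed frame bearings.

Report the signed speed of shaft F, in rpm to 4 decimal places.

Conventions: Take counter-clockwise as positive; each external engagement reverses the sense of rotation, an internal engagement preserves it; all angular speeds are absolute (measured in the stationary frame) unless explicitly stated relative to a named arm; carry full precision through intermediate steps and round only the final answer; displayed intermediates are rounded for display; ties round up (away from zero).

-134.7998 rpm

recognized (6 fixed axles, 5 meshes): fixed-axis compound train
mesh 1 [51T→54T]: ω = 558.0000×51/54 = 527.0000 rpm, sense flips to −
mesh 2 [16T→16T]: ω = 527.0000×16/16 = 527.0000 rpm, sense flips to +
mesh 3 [17T→27T]: ω = 527.0000×17/27 = 331.8148 rpm, sense flips to −
mesh 4 [13T→88T]: ω = 331.8148×13/88 = 49.0181 rpm, sense flips to +
mesh 5 [88T→32T]: ω = 49.0181×88/32 = 134.7998 rpm, sense flips to −
signed output speed = -134.7998 rpm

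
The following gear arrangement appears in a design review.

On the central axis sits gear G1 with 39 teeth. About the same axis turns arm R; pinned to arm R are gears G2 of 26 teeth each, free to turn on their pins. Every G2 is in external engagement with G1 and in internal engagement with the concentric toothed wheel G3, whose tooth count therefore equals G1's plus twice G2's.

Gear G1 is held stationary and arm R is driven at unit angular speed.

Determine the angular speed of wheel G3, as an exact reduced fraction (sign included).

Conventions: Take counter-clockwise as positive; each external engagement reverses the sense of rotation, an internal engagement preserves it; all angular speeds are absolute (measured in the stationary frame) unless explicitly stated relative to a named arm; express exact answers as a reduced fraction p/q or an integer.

class = planetary set [G3 = 39+2·26 = 91; Willis about the carrier]
ring teeth: 39 + 2·26 = 91
39(ω_sun−ω_arm) = −91(ω_ring−ω_arm),  ω_sun = 0, ω_arm = 1
ω_ring = 1 − (39/91)(0−1) = 10/7
exact speed ratio = 10/7

10/7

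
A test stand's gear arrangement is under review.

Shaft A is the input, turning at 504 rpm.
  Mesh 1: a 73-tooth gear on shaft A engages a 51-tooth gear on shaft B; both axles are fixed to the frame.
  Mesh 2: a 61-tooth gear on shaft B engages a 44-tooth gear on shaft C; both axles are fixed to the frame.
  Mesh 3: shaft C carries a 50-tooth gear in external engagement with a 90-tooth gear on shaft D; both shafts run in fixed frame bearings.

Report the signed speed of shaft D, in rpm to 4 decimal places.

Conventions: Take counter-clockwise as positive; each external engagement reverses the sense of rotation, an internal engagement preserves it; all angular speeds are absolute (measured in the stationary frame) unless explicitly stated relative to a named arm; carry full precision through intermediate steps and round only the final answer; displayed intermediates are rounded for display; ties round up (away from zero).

3-mesh fixed-axis compound train (all bearings frame-fixed)
mesh 1 [73T→51T]: ω = 504.0000×73/51 = 721.4118 rpm, sense flips to −
mesh 2 [61T→44T]: ω = 721.4118×61/44 = 1000.1390 rpm, sense flips to +
mesh 3 [50T→90T]: ω = 1000.1390×50/90 = 555.6328 rpm, sense flips to −
signed output speed = -555.6328 rpm

-555.6328 rpm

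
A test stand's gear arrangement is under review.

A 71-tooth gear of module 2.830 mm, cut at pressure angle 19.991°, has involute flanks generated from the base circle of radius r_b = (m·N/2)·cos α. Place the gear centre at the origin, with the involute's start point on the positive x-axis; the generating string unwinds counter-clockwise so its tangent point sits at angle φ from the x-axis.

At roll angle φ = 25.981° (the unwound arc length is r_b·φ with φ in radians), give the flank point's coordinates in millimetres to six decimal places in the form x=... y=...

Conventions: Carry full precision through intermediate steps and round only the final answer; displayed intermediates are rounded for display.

single-mesh involute tooth geometry (71T wheel at module 2.830)
pitch radius r_p = m·N/2 = 2.830·71/2 = 100.465000
base radius r_b = r_p·cos α = 100.465000·cos 19.991° = 94.411615
roll angle φ = 25.981° = 0.45345399 rad
x = r_b·(cos φ + φ·sin φ) = 103.624806
y = r_b·(sin φ − φ·cos φ) = 2.874402

x=103.624806 y=2.874402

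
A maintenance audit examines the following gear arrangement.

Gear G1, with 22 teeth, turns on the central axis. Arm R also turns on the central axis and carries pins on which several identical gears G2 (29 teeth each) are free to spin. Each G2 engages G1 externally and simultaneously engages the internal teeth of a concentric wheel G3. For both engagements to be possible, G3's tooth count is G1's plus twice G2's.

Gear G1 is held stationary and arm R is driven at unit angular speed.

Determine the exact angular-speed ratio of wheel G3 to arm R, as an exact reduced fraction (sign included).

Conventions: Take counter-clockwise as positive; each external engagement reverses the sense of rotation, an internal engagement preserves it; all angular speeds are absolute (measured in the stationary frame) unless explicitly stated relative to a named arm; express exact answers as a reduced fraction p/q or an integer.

recognized (axles ride arm R): planetary set, 22/29/80 teeth
ring teeth: 22 + 2·29 = 80
22(ω_sun−ω_arm) = −80(ω_ring−ω_arm),  ω_sun = 0, ω_arm = 1
ω_ring = 1 − (22/80)(0−1) = 51/40
ω_out/ω_in = 51/40

51/40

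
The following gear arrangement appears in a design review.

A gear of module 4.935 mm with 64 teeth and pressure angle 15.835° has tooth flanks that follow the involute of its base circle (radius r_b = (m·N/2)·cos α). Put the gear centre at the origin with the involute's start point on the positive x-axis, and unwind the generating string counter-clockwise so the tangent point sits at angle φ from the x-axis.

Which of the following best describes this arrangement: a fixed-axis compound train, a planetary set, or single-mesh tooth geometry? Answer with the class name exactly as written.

recognized (one wheel, involute flank): single-mesh tooth geometry, m = 4.935, N = 64
classification: single-mesh tooth geometry

single-mesh tooth geometry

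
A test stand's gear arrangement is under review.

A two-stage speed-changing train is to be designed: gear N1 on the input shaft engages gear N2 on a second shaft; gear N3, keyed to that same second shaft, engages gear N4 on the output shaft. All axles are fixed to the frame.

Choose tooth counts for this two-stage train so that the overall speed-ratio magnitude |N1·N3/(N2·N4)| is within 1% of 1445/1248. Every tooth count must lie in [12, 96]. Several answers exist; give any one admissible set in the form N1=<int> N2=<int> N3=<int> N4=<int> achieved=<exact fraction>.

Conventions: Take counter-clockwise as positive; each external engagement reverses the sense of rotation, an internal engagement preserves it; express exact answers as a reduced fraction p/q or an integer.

class = fixed-axis compound train [2-stage, 1445/1248 wanted]
target = 1445/1248 in lowest terms: an exact hit needs N1·N3 = k·1445 and N2·N4 = k·1248 for one integer k, every count in [12, 96]; additionally prefer no 1:1 stage (N1 ≠ N2, N3 ≠ N4)
k = 1: N1·N3 = 1445 = 17·85, N2·N4 = 1248 = 13·96
achieved = 17·85/(13·96) = 1445/1248; |achieved − target| = 0 ≤ 289/24960 ✓

N1=17 N2=13 N3=85 N4=96 achieved=1445/1248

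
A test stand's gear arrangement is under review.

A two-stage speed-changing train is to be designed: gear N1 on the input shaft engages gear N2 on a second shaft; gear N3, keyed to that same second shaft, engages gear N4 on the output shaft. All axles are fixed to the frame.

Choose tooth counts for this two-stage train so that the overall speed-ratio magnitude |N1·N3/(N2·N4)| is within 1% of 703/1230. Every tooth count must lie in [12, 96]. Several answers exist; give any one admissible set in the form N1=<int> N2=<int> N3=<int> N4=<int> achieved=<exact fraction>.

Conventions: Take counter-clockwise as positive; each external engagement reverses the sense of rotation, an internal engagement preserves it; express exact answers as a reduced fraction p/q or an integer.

N1=19 N2=15 N3=37 N4=82 achieved=703/1230

design class (target 703/1230): fixed-axis compound train
target = 703/1230 in lowest terms: an exact hit needs N1·N3 = k·703 and N2·N4 = k·1230 for one integer k, every count in [12, 96]; additionally prefer no 1:1 stage (N1 ≠ N2, N3 ≠ N4)
k = 1: N1·N3 = 703 = 19·37, N2·N4 = 1230 = 15·82
achieved = 19·37/(15·82) = 703/1230; |achieved − target| = 0 ≤ 703/123000 ✓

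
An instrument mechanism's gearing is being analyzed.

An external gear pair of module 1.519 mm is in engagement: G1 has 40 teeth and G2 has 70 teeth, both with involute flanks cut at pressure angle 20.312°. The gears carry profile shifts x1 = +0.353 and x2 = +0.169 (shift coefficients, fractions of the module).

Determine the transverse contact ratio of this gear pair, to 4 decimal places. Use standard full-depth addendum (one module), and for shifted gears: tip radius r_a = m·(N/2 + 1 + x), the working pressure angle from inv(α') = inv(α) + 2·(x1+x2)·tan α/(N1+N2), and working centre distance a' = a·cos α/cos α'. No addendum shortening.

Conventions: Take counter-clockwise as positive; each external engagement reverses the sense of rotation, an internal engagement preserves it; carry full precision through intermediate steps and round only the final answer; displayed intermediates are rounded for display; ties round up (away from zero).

1.6613

class = single-mesh tooth geometry [involute pair 40T × 70T, m = 1.519]
base radii: r_b1 = 28.490858, r_b2 = 49.859001
tip radii: r_a1 = 32.435207, r_a2 = 54.940711
inv(α') = inv(20.312°) + 2·(+0.353+0.169)·tan α/(40+70) = 0.01915112  ⇒  α' = 21.67799°
a' = a·cos α / cos α' = 83.5450·cos 20.312°/cos 21.67799° = 84.312931
action lengths: √(r_a1²−r_b1²) = 15.502054, √(r_a2²−r_b2²) = 23.077299
base pitch p_b = π·m·cos α = 4.475333
CR = (15.502054 + 23.077299 − 84.312931·sin 21.67799°)/4.475333 = 1.661332
contact ratio ≈ 1.6613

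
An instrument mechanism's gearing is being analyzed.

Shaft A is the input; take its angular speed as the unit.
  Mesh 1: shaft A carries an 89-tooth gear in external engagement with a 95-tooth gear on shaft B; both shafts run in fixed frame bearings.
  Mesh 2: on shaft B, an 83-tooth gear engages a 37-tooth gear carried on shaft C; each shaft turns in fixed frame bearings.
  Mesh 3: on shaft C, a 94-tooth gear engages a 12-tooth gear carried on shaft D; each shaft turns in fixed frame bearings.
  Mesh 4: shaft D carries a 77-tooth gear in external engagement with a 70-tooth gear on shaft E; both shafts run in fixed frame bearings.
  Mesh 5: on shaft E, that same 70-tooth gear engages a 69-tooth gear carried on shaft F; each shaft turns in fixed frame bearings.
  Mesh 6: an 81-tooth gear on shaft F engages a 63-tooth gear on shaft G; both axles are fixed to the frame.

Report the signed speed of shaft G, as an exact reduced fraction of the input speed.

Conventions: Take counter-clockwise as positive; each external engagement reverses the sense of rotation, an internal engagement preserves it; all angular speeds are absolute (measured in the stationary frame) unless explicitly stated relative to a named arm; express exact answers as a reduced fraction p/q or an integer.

3819079/161690

6-mesh fixed-axis compound train (all bearings frame-fixed)
mesh 1 [89T→95T]: |ω|/ω_in = 1×89/95 = 89/95, sense flips to −
mesh 2 [83T→37T]: |ω|/ω_in = (89/95)×83/37 = 7387/3515, sense flips to +
mesh 3 [94T→12T]: |ω|/ω_in = (7387/3515)×94/12 = 347189/21090, sense flips to −
mesh 4 [77T→70T]: |ω|/ω_in = (347189/21090)×77/70 = 3819079/210900, sense flips to +
mesh 5 [70T→69T]: |ω|/ω_in = (3819079/210900)×70/69 = 26733553/1455210, sense flips to −
mesh 6 [81T→63T]: |ω|/ω_in = (26733553/1455210)×81/63 = 3819079/161690, sense flips to +
signed output speed (× input speed) = 3819079/161690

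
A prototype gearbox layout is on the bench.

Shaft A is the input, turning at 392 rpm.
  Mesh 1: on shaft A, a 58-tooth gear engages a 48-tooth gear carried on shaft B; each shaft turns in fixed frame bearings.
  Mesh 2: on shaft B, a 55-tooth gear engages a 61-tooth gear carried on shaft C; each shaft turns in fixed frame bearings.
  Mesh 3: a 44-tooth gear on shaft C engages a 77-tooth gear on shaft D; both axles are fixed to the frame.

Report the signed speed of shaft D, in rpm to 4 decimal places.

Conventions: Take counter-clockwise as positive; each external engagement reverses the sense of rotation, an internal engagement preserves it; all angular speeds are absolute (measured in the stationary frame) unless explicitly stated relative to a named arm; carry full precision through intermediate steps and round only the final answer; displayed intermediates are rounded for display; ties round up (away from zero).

-244.0437 rpm

recognized (4 fixed axles, 3 meshes): fixed-axis compound train
mesh 1 [58T→48T]: ω = 392.0000×58/48 = 473.6667 rpm, sense flips to −
mesh 2 [55T→61T]: ω = 473.6667×55/61 = 427.0765 rpm, sense flips to +
mesh 3 [44T→77T]: ω = 427.0765×44/77 = 244.0437 rpm, sense flips to −
signed output speed = -244.0437 rpm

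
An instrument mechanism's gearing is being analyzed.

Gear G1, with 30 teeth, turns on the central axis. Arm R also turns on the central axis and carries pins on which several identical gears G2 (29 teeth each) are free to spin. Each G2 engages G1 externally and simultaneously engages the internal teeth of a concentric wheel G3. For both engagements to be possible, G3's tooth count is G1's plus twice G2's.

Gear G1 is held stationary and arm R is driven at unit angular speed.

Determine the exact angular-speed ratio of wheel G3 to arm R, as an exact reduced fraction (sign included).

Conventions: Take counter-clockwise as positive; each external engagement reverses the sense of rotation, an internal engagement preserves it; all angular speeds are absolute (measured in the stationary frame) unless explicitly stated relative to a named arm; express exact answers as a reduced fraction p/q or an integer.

planetary set (30T centre, 29T on arm, 88T internal) — Willis relation
ring teeth: 30 + 2·29 = 88
30(ω_sun−ω_arm) = −88(ω_ring−ω_arm),  ω_sun = 0, ω_arm = 1
ω_ring = 1 − (30/88)(0−1) = 59/44
ω_out/ω_in = 59/44

59/44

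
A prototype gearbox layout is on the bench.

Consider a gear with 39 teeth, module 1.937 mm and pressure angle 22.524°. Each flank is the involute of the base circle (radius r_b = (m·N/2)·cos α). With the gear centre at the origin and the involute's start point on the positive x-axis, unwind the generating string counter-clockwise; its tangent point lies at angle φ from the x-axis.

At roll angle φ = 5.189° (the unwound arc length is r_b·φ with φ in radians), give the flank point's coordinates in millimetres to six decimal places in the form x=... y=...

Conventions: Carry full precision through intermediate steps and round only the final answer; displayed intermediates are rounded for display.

x=35.033050 y=0.008632

class = single-mesh tooth geometry [base-circle involute, m = 1.937, 39T]
pitch radius r_p = m·N/2 = 1.937·39/2 = 37.771500
base radius r_b = r_p·cos α = 37.771500·cos 22.524° = 34.890258
roll angle φ = 5.189° = 0.09056513 rad
x = r_b·(cos φ + φ·sin φ) = 35.033050
y = r_b·(sin φ − φ·cos φ) = 0.008632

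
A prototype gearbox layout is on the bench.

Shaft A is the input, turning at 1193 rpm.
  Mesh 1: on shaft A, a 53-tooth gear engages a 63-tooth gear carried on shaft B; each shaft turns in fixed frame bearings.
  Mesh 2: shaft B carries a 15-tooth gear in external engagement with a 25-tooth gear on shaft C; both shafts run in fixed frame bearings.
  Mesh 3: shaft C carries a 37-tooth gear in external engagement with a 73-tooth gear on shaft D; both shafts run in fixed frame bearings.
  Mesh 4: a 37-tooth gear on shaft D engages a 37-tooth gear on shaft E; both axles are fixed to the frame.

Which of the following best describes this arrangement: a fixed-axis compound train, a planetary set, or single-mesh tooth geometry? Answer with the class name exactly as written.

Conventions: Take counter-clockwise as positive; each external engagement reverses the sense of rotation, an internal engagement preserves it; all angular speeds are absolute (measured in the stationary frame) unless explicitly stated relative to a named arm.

recognized (5 fixed axles, 4 meshes): fixed-axis compound train
classification: fixed-axis compound train

fixed-axis compound train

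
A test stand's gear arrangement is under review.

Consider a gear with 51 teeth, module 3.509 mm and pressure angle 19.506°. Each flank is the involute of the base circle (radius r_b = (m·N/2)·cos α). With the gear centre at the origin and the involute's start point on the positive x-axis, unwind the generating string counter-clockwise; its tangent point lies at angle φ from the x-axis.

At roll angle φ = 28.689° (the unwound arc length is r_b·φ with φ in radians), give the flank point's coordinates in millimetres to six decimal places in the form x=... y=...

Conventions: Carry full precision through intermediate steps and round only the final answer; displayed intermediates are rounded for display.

x=94.263682 y=3.441781

single-mesh involute tooth geometry (51T wheel at module 3.509)
pitch radius r_p = m·N/2 = 3.509·51/2 = 89.479500
base radius r_b = r_p·cos α = 89.479500·cos 19.506° = 84.343961
roll angle φ = 28.689° = 0.50071751 rad
x = r_b·(cos φ + φ·sin φ) = 94.263682
y = r_b·(sin φ − φ·cos φ) = 3.441781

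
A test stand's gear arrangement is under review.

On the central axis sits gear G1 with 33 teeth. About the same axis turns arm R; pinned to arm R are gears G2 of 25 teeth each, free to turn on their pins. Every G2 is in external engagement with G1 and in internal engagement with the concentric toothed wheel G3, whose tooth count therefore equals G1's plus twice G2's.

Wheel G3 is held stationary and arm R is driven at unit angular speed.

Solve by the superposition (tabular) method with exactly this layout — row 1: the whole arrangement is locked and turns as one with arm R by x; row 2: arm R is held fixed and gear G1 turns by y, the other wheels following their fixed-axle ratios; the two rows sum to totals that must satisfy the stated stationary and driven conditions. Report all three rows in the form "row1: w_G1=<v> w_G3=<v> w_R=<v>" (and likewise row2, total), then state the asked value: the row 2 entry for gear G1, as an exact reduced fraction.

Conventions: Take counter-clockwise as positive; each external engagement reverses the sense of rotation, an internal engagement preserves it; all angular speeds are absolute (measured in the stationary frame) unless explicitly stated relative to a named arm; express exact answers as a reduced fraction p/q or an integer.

row1: w_G1=1 w_G3=1 w_R=1
row2: w_G1=83/33 w_G3=-1 w_R=0
total: w_G1=116/33 w_G3=0 w_R=1
asked value: 83/33

class = planetary set [G3 = 33+2·25 = 83; Willis about the carrier]
row 1: whole set turns with the arm by x
row 2 — arm fixed, fixed-axis ratios: sun y, ring −(33/83)·y, arm 0
boundary: total ω_ring = x − (33/83)·y = 0 and total ω_arm = x = 1  ⇒  y = 83/33, x = 1
row 2 ring = −(33/83)·83/33 = -1
totals (row 1 + row 2): sun 1 + 83/33 = 116/33, ring 1 + (-1) = 0, arm 1 + 0 = 1
asked cell (row2, sun) = 83/33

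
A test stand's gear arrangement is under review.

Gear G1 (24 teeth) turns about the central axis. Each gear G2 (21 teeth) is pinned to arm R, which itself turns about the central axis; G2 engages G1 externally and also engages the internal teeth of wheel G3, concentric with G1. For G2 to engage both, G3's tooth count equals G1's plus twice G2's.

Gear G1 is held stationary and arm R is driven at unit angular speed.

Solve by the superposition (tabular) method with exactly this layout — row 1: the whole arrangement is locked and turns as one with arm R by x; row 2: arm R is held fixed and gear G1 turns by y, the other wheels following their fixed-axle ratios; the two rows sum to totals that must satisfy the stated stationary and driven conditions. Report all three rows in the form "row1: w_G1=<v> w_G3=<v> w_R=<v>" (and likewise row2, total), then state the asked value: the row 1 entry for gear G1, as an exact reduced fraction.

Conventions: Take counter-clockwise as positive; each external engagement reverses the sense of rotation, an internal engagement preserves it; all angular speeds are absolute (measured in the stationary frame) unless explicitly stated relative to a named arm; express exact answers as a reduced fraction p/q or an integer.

recognized (axles ride arm R): planetary set, 24/21/66 teeth
row 1: whole set turns with the arm by x
row 2 — arm fixed, fixed-axis ratios: sun y, ring −(24/66)·y, arm 0
boundary: total ω_sun = x + y = 0 and total ω_arm = x = 1  ⇒  y = -1, x = 1
row 2 ring = −(24/66)·(-1) = 4/11
totals (row 1 + row 2): sun 1 + (-1) = 0, ring 1 + 4/11 = 15/11, arm 1 + 0 = 1
asked cell (row1, sun) = 1

row1: w_G1=1 w_G3=1 w_R=1
row2: w_G1=-1 w_G3=4/11 w_R=0
total: w_G1=0 w_G3=15/11 w_R=1
asked value: 1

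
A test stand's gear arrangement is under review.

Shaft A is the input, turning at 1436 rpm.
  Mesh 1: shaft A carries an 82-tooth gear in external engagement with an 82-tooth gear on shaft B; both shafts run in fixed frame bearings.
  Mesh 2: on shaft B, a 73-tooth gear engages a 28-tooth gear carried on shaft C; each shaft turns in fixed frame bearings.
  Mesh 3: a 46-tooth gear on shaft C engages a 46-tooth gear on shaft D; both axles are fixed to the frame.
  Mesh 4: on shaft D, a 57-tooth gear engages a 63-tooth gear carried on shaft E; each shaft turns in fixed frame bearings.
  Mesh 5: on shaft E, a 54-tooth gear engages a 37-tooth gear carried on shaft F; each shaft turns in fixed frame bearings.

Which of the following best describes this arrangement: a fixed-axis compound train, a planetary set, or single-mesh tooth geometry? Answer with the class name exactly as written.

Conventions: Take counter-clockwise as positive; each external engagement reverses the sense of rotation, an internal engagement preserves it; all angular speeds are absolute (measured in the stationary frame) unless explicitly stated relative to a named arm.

fixed-axis compound train

topology: fixed-axis compound train — 5 meshes, A→F
classification: fixed-axis compound train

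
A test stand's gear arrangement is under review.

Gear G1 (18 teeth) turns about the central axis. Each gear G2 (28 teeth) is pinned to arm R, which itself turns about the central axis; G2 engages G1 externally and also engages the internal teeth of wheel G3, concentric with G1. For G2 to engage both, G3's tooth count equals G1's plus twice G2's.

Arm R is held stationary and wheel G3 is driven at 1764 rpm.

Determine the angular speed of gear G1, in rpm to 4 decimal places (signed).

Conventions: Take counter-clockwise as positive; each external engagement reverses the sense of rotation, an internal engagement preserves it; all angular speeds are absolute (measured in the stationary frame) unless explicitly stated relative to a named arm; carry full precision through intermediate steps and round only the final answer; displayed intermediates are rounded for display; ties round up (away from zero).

-7252.0000 rpm

class = planetary set [G3 = 18+2·28 = 74; Willis about the carrier]
normalise by the input: solve with ω_ring = 1, then scale by 1764 rpm
ring teeth: 18 + 2·28 = 74
18(ω_sun−ω_arm) = −74(ω_ring−ω_arm),  ω_arm = 0, ω_ring = 1
ω_sun = 0 − (74/18)(1−0) = -37/9
scale: ω_sun = -37/9 × 1764 rpm = -7252.0000 rpm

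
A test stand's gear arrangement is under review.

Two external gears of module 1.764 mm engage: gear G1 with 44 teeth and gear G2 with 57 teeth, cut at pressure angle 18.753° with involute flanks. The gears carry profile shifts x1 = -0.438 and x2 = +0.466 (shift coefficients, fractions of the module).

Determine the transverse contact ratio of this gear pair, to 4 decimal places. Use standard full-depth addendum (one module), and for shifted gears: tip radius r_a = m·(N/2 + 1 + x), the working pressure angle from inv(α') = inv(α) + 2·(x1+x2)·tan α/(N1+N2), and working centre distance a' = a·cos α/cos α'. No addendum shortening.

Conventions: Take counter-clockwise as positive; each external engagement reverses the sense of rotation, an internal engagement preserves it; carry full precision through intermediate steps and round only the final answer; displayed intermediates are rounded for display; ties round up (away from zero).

class = single-mesh tooth geometry [involute pair 44T × 57T, m = 1.764]
base radii: r_b1 = 36.747811, r_b2 = 47.605119
tip radii: r_a1 = 39.799368, r_a2 = 52.860024
inv(α') = inv(18.753°) + 2·(-0.438+0.466)·tan α/(44+57) = 0.01239930  ⇒  α' = 18.84607°
a' = a·cos α / cos α' = 89.0820·cos 18.753°/cos 18.84607° = 89.131274
action lengths: √(r_a1²−r_b1²) = 15.283588, √(r_a2²−r_b2²) = 22.976831
base pitch p_b = π·m·cos α = 5.247575
CR = (15.283588 + 22.976831 − 89.131274·sin 18.84607°)/5.247575 = 1.804382
contact ratio ≈ 1.8044

1.8044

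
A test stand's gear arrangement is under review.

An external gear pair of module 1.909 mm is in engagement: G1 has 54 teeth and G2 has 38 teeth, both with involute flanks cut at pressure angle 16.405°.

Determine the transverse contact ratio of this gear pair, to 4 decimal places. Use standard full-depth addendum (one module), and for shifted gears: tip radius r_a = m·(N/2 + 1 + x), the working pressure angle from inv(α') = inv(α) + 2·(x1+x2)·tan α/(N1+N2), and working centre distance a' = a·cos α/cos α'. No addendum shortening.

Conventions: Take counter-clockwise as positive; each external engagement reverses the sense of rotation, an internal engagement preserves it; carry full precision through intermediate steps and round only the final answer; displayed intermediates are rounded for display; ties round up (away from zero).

1.9509

recognized (one external pair, fixed centres): single-mesh tooth geometry, m = 1.909, N1 = 54, N2 = 38
base radii: r_b1 = 49.444650, r_b2 = 34.794383
tip radii: r_a1 = 53.452000, r_a2 = 38.180000
no profile shift: α' = α, a' = a
action lengths: √(r_a1²−r_b1²) = 20.306228, √(r_a2²−r_b2²) = 15.718247
base pitch p_b = π·m·cos α = 5.753146
CR = (20.306228 + 15.718247 − 87.814000·sin 16.40500°)/5.753146 = 1.950861
contact ratio ≈ 1.9509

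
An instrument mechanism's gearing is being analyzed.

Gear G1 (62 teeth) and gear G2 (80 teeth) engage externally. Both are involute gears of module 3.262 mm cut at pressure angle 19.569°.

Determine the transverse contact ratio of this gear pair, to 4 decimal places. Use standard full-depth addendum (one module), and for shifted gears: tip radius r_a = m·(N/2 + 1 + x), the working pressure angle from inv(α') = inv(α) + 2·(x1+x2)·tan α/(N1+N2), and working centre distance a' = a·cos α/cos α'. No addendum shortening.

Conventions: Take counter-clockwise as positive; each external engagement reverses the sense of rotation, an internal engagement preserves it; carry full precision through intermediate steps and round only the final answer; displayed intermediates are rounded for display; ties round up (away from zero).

single-mesh involute tooth geometry (62T engaging 80T at module 3.262)
base radii: r_b1 = 95.281073, r_b2 = 122.943320
tip radii: r_a1 = 104.384000, r_a2 = 133.742000
no profile shift: α' = α, a' = a
action lengths: √(r_a1²−r_b1²) = 42.632576, √(r_a2²−r_b2²) = 52.648481
base pitch p_b = π·m·cos α = 9.655946
CR = (42.632576 + 52.648481 − 231.602000·sin 19.56900°)/9.655946 = 1.833882
contact ratio ≈ 1.8339

1.8339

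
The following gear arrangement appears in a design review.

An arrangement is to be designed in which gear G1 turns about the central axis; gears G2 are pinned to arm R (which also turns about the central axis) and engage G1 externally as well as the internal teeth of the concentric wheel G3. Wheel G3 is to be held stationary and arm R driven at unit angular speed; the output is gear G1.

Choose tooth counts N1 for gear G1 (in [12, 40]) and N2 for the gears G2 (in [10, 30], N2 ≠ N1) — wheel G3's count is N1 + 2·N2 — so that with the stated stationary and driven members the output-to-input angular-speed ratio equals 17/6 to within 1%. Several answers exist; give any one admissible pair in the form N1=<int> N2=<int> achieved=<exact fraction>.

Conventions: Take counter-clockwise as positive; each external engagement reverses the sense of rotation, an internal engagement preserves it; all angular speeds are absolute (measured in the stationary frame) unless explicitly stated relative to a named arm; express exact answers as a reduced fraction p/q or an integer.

topology: planetary set — design target 17/6, arm = carrier (Willis)
Willis with ω_ring = 0: ω_sun/ω_arm = (N1+N3)/N1; set equal to 17/6  ⇒  N3/N1 = 17/6 − 1 = 11/6
N3 = N1 + 2·N2  ⇒  N2/N1 = (N3/N1 − 1)/2 = (11/6 − 1)/2 = 5/12
smallest multiple with N1 ≥ 12 and N2 ≥ 10: k = 2  ⇒  N1 = 2·12 = 24, N2 = 2·5 = 10 (N1 ≤ 40, N2 ≤ 30, N2 ≠ N1 ✓), N3 = 24 + 2·10 = 44
check: (N1+N3)/N1 with N1 = 24, N3 = 44 gives 17/6; |achieved − target| = 0 ≤ 17/600 ✓

N1=24 N2=10 achieved=17/6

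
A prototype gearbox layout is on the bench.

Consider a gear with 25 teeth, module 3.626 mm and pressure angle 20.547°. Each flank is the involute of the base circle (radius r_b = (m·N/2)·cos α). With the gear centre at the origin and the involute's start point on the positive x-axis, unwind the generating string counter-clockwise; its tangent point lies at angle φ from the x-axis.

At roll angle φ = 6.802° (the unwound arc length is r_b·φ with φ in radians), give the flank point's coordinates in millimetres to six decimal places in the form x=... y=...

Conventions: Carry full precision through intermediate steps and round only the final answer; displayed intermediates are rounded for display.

recognized (one wheel, involute flank): single-mesh tooth geometry, m = 3.626, N = 25
pitch radius r_p = m·N/2 = 3.626·25/2 = 45.325000
base radius r_b = r_p·cos α = 45.325000·cos 20.547° = 42.441632
roll angle φ = 6.802° = 0.11871730 rad
x = r_b·(cos φ + φ·sin φ) = 42.739661
y = r_b·(sin φ − φ·cos φ) = 0.023637

x=42.739661 y=0.023637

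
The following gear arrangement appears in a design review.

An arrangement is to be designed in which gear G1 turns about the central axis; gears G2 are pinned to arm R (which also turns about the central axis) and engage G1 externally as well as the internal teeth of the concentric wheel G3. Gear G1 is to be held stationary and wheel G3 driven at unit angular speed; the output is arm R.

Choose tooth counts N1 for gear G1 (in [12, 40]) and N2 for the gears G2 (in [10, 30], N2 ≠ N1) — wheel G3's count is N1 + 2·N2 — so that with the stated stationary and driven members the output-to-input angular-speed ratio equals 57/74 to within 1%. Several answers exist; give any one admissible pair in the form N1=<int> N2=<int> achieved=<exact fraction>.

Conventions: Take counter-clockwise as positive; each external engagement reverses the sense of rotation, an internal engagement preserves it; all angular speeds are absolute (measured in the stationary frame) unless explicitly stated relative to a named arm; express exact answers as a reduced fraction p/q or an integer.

N1=17 N2=20 achieved=57/74

planetary set to be sized for 57/74 (Willis relation)
Willis with ω_sun = 0: ω_arm/ω_ring = N3/(N1+N3); set equal to 57/74  ⇒  N3/N1 = (57/74)/(1 − 57/74) = 57/17
N3 = N1 + 2·N2  ⇒  N2/N1 = (N3/N1 − 1)/2 = (57/17 − 1)/2 = 20/17
smallest multiple with N1 ≥ 12 and N2 ≥ 10: k = 1  ⇒  N1 = 1·17 = 17, N2 = 1·20 = 20 (N1 ≤ 40, N2 ≤ 30, N2 ≠ N1 ✓), N3 = 17 + 2·20 = 57
check: N3/(N1+N3) with N1 = 17, N3 = 57 gives 57/74; |achieved − target| = 0 ≤ 57/7400 ✓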